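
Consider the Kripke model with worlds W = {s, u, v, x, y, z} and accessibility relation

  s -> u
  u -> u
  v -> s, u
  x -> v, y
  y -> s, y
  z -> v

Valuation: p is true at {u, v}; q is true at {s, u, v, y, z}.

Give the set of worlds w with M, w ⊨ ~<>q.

s: <>q is T. ✗
u: <>q is T. ✗
v: <>q is T. ✗
x: <>q is T. ✗
y: <>q is T. ✗
z: <>q is T. ✗

∅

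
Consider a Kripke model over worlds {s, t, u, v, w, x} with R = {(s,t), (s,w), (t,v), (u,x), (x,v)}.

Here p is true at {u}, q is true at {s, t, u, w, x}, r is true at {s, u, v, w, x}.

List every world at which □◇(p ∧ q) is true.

s: successors {t, w}; ◇(p ∧ q) there: t:F, w:F. ✗
t: successors {v}; ◇(p ∧ q) there: v:F. ✗
u: successors {x}; ◇(p ∧ q) there: x:F. ✗
v: no successors, so □◇(p ∧ q) holds vacuously. ✓
w: no successors, so □◇(p ∧ q) holds vacuously. ✓
x: successors {v}; ◇(p ∧ q) there: v:F. ✗

{v, w}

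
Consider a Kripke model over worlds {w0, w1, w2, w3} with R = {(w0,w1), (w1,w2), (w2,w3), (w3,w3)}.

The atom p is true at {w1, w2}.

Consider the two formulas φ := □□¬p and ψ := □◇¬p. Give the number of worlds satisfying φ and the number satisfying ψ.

3 and 3

For □□¬p:
w0: successors {w1}; □¬p there: w1:F. ✗
w1: successors {w2}; □¬p there: w2:T. ✓
w2: successors {w3}; □¬p there: w3:T. ✓
w3: successors {w3}; □¬p there: w3:T. ✓
— 3 worlds.
For □◇¬p:
w0: successors {w1}; ◇¬p there: w1:F. ✗
w1: successors {w2}; ◇¬p there: w2:T. ✓
w2: successors {w3}; ◇¬p there: w3:T. ✓
w3: successors {w3}; ◇¬p there: w3:T. ✓
— 3 worlds.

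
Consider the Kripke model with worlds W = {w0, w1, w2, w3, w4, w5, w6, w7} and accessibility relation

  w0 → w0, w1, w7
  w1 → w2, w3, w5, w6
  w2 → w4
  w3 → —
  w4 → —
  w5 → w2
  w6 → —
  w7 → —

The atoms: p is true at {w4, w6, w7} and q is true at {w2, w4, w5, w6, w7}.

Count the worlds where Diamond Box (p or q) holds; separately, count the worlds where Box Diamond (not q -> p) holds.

4 and 5

For Diamond Box (p or q):
w0: successors {w0, w1, w7}; Box (p or q) there: w0:F, w1:F, w7:T. ✓
w1: successors {w2, w3, w5, w6}; Box (p or q) there: w2:T, w3:T, w5:T, w6:T. ✓
w2: successors {w4}; Box (p or q) there: w4:T. ✓
w3: no successors, so Diamond Box (p or q) fails. ✗
w4: no successors, so Diamond Box (p or q) fails. ✗
w5: successors {w2}; Box (p or q) there: w2:T. ✓
w6: no successors, so Diamond Box (p or q) fails. ✗
w7: no successors, so Diamond Box (p or q) fails. ✗
— 4 worlds.
For Box Diamond (not q -> p):
w0: successors {w0, w1, w7}; Diamond (not q -> p) there: w0:T, w1:T, w7:F. ✗
w1: successors {w2, w3, w5, w6}; Diamond (not q -> p) there: w2:T, w3:F, w5:T, w6:F. ✗
w2: successors {w4}; Diamond (not q -> p) there: w4:F. ✗
w3: no successors, so Box Diamond (not q -> p) holds vacuously. ✓
w4: no successors, so Box Diamond (not q -> p) holds vacuously. ✓
w5: successors {w2}; Diamond (not q -> p) there: w2:T. ✓
w6: no successors, so Box Diamond (not q -> p) holds vacuously. ✓
w7: no successors, so Box Diamond (not q -> p) holds vacuously. ✓
— 5 worlds.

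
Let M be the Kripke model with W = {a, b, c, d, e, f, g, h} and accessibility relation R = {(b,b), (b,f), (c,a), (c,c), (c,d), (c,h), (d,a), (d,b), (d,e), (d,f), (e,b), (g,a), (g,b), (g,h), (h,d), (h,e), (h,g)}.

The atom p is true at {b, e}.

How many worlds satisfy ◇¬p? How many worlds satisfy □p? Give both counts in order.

For ◇¬p:
a: no successors, so ◇¬p fails. ✗
b: successors {b, f}; ¬p there: b:F, f:T. ✓
c: successors {a, c, d, h}; ¬p there: a:T, c:T, d:T, h:T. ✓
d: successors {a, b, e, f}; ¬p there: a:T, b:F, e:F, f:T. ✓
e: successors {b}; ¬p there: b:F. ✗
f: no successors, so ◇¬p fails. ✗
g: successors {a, b, h}; ¬p there: a:T, b:F, h:T. ✓
h: successors {d, e, g}; ¬p there: d:T, e:F, g:T. ✓
— 5 worlds.
For □p:
a: no successors, so □p holds vacuously. ✓
b: successors {b, f}; p there: b:T, f:F. ✗
c: successors {a, c, d, h}; p there: a:F, c:F, d:F, h:F. ✗
d: successors {a, b, e, f}; p there: a:F, b:T, e:T, f:F. ✗
e: successors {b}; p there: b:T. ✓
f: no successors, so □p holds vacuously. ✓
g: successors {a, b, h}; p there: a:F, b:T, h:F. ✗
h: successors {d, e, g}; p there: d:F, e:T, g:F. ✗
— 3 worlds.

5 and 3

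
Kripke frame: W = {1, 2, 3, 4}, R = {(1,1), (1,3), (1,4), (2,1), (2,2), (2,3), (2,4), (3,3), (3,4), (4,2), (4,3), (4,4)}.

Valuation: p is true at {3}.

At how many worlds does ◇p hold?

4

1: successors {1, 3, 4}; p there: 1:F, 3:T, 4:F. ✓
2: successors {1, 2, 3, 4}; p there: 1:F, 2:F, 3:T, 4:F. ✓
3: successors {3, 4}; p there: 3:T, 4:F. ✓
4: successors {2, 3, 4}; p there: 2:F, 3:T, 4:F. ✓
Satisfying worlds: {1, 2, 3, 4}.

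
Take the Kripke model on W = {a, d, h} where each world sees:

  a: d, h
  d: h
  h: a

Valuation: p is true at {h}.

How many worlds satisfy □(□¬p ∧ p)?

a: successors {d, h}; □¬p ∧ p there: d:F, h:T. ✗
d: successors {h}; □¬p ∧ p there: h:T. ✓
h: successors {a}; □¬p ∧ p there: a:F. ✗
Satisfying worlds: {d}.

1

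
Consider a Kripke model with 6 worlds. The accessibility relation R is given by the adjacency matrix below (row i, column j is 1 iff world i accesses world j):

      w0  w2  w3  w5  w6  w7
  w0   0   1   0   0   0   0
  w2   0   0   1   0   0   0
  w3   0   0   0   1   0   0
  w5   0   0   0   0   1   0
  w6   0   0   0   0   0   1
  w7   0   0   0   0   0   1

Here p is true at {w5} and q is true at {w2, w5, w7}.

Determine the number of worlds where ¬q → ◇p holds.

4

w0: ¬q is T, ◇p is F. ✗
w2: ¬q is F, ◇p is F. ✓
w3: ¬q is T, ◇p is T. ✓
w5: ¬q is F, ◇p is F. ✓
w6: ¬q is T, ◇p is F. ✗
w7: ¬q is F, ◇p is F. ✓
Satisfying worlds: {w2, w3, w5, w7}.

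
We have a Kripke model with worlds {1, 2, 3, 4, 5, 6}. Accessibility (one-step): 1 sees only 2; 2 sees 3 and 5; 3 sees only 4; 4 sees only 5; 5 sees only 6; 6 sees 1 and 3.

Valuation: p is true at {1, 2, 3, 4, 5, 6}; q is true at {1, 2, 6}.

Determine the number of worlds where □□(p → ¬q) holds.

1: successors {2}; □(p → ¬q) there: 2:T. ✓
2: successors {3, 5}; □(p → ¬q) there: 3:T, 5:F. ✗
3: successors {4}; □(p → ¬q) there: 4:T. ✓
4: successors {5}; □(p → ¬q) there: 5:F. ✗
5: successors {6}; □(p → ¬q) there: 6:F. ✗
6: successors {1, 3}; □(p → ¬q) there: 1:F, 3:T. ✗
Satisfying worlds: {1, 3}.

2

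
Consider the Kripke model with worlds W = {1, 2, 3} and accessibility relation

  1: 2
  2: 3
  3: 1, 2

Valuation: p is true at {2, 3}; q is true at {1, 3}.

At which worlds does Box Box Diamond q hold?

1: successors {2}; Box Diamond q there: 2:T. ✓
2: successors {3}; Box Diamond q there: 3:F. ✗
3: successors {1, 2}; Box Diamond q there: 1:T, 2:T. ✓

{1, 3}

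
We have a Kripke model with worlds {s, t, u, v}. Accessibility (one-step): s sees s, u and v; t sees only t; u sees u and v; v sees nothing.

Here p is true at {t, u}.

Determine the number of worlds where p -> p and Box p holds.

3

s: p is F, p and Box p is F. ✓
t: p is T, p and Box p is T. ✓
u: p is T, p and Box p is F. ✗
v: p is F, p and Box p is F. ✓
Satisfying worlds: {s, t, v}.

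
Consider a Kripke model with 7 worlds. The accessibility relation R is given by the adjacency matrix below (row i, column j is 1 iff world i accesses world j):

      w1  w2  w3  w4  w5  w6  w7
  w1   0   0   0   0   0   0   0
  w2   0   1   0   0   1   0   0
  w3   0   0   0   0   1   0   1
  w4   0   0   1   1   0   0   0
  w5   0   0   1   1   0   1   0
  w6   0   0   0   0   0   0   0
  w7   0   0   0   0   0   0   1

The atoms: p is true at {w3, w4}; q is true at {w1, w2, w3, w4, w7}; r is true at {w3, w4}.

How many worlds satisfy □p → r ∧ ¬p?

w1: □p is T, r ∧ ¬p is F. ✗
w2: □p is F, r ∧ ¬p is F. ✓
w3: □p is F, r ∧ ¬p is F. ✓
w4: □p is T, r ∧ ¬p is F. ✗
w5: □p is F, r ∧ ¬p is F. ✓
w6: □p is T, r ∧ ¬p is F. ✗
w7: □p is F, r ∧ ¬p is F. ✓
Satisfying worlds: {w2, w3, w5, w7}.

4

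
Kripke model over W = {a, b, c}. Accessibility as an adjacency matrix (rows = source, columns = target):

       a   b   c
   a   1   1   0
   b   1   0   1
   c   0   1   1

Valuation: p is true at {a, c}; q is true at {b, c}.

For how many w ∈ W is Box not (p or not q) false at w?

3

a: successors {a, b}; not (p or not q) there: a:F, b:T. ✗
b: successors {a, c}; not (p or not q) there: a:F, c:F. ✗
c: successors {b, c}; not (p or not q) there: b:T, c:F. ✗
Satisfying worlds: ∅.
So Box not (p or not q) fails at the other 3 worlds.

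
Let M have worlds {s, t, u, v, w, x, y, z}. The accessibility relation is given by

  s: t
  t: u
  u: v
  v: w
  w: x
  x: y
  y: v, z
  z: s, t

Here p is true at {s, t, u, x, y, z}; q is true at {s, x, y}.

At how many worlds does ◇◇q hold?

s: successors {t}; ◇q there: t:F. ✗
t: successors {u}; ◇q there: u:F. ✗
u: successors {v}; ◇q there: v:F. ✗
v: successors {w}; ◇q there: w:T. ✓
w: successors {x}; ◇q there: x:T. ✓
x: successors {y}; ◇q there: y:F. ✗
y: successors {v, z}; ◇q there: v:F, z:T. ✓
z: successors {s, t}; ◇q there: s:F, t:F. ✗
Satisfying worlds: {v, w, y}.

3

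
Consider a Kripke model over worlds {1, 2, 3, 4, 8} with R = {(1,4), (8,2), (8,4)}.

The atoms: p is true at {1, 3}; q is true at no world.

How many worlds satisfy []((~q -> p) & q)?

3

1: successors {4}; (~q -> p) & q there: 4:F. ✗
2: no successors, so []((~q -> p) & q) holds vacuously. ✓
3: no successors, so []((~q -> p) & q) holds vacuously. ✓
4: no successors, so []((~q -> p) & q) holds vacuously. ✓
8: successors {2, 4}; (~q -> p) & q there: 2:F, 4:F. ✗
Satisfying worlds: {2, 3, 4}.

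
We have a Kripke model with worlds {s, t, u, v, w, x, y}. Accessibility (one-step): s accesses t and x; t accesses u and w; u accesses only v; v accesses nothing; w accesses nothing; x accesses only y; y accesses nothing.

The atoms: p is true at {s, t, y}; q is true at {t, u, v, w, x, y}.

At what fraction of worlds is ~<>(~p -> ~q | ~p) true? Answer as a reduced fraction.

3/7

s: <>(~p -> ~q | ~p) is T. ✗
t: <>(~p -> ~q | ~p) is T. ✗
u: <>(~p -> ~q | ~p) is T. ✗
v: <>(~p -> ~q | ~p) is F. ✓
w: <>(~p -> ~q | ~p) is F. ✓
x: <>(~p -> ~q | ~p) is T. ✗
y: <>(~p -> ~q | ~p) is F. ✓
That's 3 of 7 worlds, so 3/7.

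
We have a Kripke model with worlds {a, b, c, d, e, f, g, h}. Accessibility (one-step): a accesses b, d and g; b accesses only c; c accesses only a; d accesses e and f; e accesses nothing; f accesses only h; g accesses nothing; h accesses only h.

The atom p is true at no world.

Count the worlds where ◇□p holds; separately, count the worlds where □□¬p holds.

For ◇□p:
a: successors {b, d, g}; □p there: b:F, d:F, g:T. ✓
b: successors {c}; □p there: c:F. ✗
c: successors {a}; □p there: a:F. ✗
d: successors {e, f}; □p there: e:T, f:F. ✓
e: no successors, so ◇□p fails. ✗
f: successors {h}; □p there: h:F. ✗
g: no successors, so ◇□p fails. ✗
h: successors {h}; □p there: h:F. ✗
— 2 worlds.
For □□¬p:
a: successors {b, d, g}; □¬p there: b:T, d:T, g:T. ✓
b: successors {c}; □¬p there: c:T. ✓
c: successors {a}; □¬p there: a:T. ✓
d: successors {e, f}; □¬p there: e:T, f:T. ✓
e: no successors, so □□¬p holds vacuously. ✓
f: successors {h}; □¬p there: h:T. ✓
g: no successors, so □□¬p holds vacuously. ✓
h: successors {h}; □¬p there: h:T. ✓
— 8 worlds.

2 and 8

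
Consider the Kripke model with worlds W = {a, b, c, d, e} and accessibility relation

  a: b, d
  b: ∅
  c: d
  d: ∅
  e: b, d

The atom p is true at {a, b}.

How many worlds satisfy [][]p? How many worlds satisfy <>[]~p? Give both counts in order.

For [][]p:
a: successors {b, d}; []p there: b:T, d:T. ✓
b: no successors, so [][]p holds vacuously. ✓
c: successors {d}; []p there: d:T. ✓
d: no successors, so [][]p holds vacuously. ✓
e: successors {b, d}; []p there: b:T, d:T. ✓
— 5 worlds.
For <>[]~p:
a: successors {b, d}; []~p there: b:T, d:T. ✓
b: no successors, so <>[]~p fails. ✗
c: successors {d}; []~p there: d:T. ✓
d: no successors, so <>[]~p fails. ✗
e: successors {b, d}; []~p there: b:T, d:T. ✓
— 3 worlds.

5 and 3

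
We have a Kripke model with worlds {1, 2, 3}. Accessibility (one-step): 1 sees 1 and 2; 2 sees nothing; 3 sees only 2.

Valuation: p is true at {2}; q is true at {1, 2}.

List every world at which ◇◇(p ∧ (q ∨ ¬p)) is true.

{1}

1: successors {1, 2}; ◇(p ∧ (q ∨ ¬p)) there: 1:T, 2:F. ✓
2: no successors, so ◇◇(p ∧ (q ∨ ¬p)) fails. ✗
3: successors {2}; ◇(p ∧ (q ∨ ¬p)) there: 2:F. ✗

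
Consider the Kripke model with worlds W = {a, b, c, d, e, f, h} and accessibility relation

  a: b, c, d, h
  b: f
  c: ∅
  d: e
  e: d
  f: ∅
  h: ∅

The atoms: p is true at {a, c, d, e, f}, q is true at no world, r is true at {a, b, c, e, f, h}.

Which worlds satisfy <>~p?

{a}

a: successors {b, c, d, h}; ~p there: b:T, c:F, d:F, h:T. ✓
b: successors {f}; ~p there: f:F. ✗
c: no successors, so <>~p fails. ✗
d: successors {e}; ~p there: e:F. ✗
e: successors {d}; ~p there: d:F. ✗
f: no successors, so <>~p fails. ✗
h: no successors, so <>~p fails. ✗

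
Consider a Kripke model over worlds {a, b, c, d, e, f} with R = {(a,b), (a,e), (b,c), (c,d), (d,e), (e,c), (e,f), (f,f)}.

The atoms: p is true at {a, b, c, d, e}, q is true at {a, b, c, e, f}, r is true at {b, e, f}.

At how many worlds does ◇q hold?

a: successors {b, e}; q there: b:T, e:T. ✓
b: successors {c}; q there: c:T. ✓
c: successors {d}; q there: d:F. ✗
d: successors {e}; q there: e:T. ✓
e: successors {c, f}; q there: c:T, f:T. ✓
f: successors {f}; q there: f:T. ✓
Satisfying worlds: {a, b, d, e, f}.

5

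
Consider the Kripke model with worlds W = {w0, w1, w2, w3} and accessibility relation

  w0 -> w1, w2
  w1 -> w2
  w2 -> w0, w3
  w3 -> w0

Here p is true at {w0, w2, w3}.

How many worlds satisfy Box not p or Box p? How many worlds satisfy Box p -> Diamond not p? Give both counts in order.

For Box not p or Box p:
w0: Box not p is F, Box p is F. ✗
w1: Box not p is F, Box p is T. ✓
w2: Box not p is F, Box p is T. ✓
w3: Box not p is F, Box p is T. ✓
— 3 worlds.
For Box p -> Diamond not p:
w0: Box p is F, Diamond not p is T. ✓
w1: Box p is T, Diamond not p is F. ✗
w2: Box p is T, Diamond not p is F. ✗
w3: Box p is T, Diamond not p is F. ✗
— 1 world.

3 and 1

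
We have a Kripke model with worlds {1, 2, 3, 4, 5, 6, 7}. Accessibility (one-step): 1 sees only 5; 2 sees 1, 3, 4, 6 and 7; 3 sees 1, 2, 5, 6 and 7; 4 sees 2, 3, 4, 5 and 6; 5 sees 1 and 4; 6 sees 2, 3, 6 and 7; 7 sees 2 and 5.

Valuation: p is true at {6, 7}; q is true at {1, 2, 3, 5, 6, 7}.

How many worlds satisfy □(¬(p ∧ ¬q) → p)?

1: successors {5}; ¬(p ∧ ¬q) → p there: 5:F. ✗
2: successors {1, 3, 4, 6, 7}; ¬(p ∧ ¬q) → p there: 1:F, 3:F, 4:F, 6:T, 7:T. ✗
3: successors {1, 2, 5, 6, 7}; ¬(p ∧ ¬q) → p there: 1:F, 2:F, 5:F, 6:T, 7:T. ✗
4: successors {2, 3, 4, 5, 6}; ¬(p ∧ ¬q) → p there: 2:F, 3:F, 4:F, 5:F, 6:T. ✗
5: successors {1, 4}; ¬(p ∧ ¬q) → p there: 1:F, 4:F. ✗
6: successors {2, 3, 6, 7}; ¬(p ∧ ¬q) → p there: 2:F, 3:F, 6:T, 7:T. ✗
7: successors {2, 5}; ¬(p ∧ ¬q) → p there: 2:F, 5:F. ✗
Satisfying worlds: ∅.

0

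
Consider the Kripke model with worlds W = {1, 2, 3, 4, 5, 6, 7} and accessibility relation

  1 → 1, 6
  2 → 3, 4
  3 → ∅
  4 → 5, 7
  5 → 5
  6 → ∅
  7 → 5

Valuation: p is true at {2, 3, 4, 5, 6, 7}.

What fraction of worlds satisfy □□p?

1: successors {1, 6}; □p there: 1:F, 6:T. ✗
2: successors {3, 4}; □p there: 3:T, 4:T. ✓
3: no successors, so □□p holds vacuously. ✓
4: successors {5, 7}; □p there: 5:T, 7:T. ✓
5: successors {5}; □p there: 5:T. ✓
6: no successors, so □□p holds vacuously. ✓
7: successors {5}; □p there: 5:T. ✓
That's 6 of 7 worlds, so 6/7.

6/7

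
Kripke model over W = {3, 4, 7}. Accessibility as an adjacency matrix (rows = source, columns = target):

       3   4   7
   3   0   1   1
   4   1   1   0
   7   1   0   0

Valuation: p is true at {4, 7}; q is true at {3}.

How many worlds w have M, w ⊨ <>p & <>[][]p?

3: <>p is T, <>[][]p is T. ✓
4: <>p is T, <>[][]p is F. ✗
7: <>p is F, <>[][]p is F. ✗
Satisfying worlds: {3}.

1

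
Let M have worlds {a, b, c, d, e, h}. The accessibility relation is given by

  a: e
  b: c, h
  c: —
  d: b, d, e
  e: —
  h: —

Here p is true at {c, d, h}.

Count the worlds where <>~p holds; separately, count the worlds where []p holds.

2 and 4

For <>~p:
a: successors {e}; ~p there: e:T. ✓
b: successors {c, h}; ~p there: c:F, h:F. ✗
c: no successors, so <>~p fails. ✗
d: successors {b, d, e}; ~p there: b:T, d:F, e:T. ✓
e: no successors, so <>~p fails. ✗
h: no successors, so <>~p fails. ✗
— 2 worlds.
For []p:
a: successors {e}; p there: e:F. ✗
b: successors {c, h}; p there: c:T, h:T. ✓
c: no successors, so []p holds vacuously. ✓
d: successors {b, d, e}; p there: b:F, d:T, e:F. ✗
e: no successors, so []p holds vacuously. ✓
h: no successors, so []p holds vacuously. ✓
— 4 worlds.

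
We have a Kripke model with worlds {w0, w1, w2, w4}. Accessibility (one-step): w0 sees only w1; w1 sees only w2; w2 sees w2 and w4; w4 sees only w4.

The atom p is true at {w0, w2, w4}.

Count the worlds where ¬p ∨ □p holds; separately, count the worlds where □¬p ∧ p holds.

For ¬p ∨ □p:
w0: ¬p is F, □p is F. ✗
w1: ¬p is T, □p is T. ✓
w2: ¬p is F, □p is T. ✓
w4: ¬p is F, □p is T. ✓
— 3 worlds.
For □¬p ∧ p:
w0: □¬p is T, p is T. ✓
w1: □¬p is F, p is F. ✗
w2: □¬p is F, p is T. ✗
w4: □¬p is F, p is T. ✗
— 1 world.

3 and 1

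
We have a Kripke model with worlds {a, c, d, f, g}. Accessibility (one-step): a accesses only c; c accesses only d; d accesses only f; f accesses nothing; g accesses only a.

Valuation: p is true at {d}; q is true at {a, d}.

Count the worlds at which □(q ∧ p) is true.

a: successors {c}; q ∧ p there: c:F. ✗
c: successors {d}; q ∧ p there: d:T. ✓
d: successors {f}; q ∧ p there: f:F. ✗
f: no successors, so □(q ∧ p) holds vacuously. ✓
g: successors {a}; q ∧ p there: a:F. ✗
Satisfying worlds: {c, f}.

2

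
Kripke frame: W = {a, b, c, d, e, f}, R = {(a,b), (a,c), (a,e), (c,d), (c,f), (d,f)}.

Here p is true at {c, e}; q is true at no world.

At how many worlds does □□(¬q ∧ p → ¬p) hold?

6

a: successors {b, c, e}; □(¬q ∧ p → ¬p) there: b:T, c:T, e:T. ✓
b: no successors, so □□(¬q ∧ p → ¬p) holds vacuously. ✓
c: successors {d, f}; □(¬q ∧ p → ¬p) there: d:T, f:T. ✓
d: successors {f}; □(¬q ∧ p → ¬p) there: f:T. ✓
e: no successors, so □□(¬q ∧ p → ¬p) holds vacuously. ✓
f: no successors, so □□(¬q ∧ p → ¬p) holds vacuously. ✓
Satisfying worlds: {a, b, c, d, e, f}.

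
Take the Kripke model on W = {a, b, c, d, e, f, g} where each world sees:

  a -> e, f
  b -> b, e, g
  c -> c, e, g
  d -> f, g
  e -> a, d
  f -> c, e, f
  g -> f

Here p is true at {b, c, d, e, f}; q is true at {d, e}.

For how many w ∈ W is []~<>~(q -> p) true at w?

a: successors {e, f}; ~<>~(q -> p) there: e:T, f:T. ✓
b: successors {b, e, g}; ~<>~(q -> p) there: b:T, e:T, g:T. ✓
c: successors {c, e, g}; ~<>~(q -> p) there: c:T, e:T, g:T. ✓
d: successors {f, g}; ~<>~(q -> p) there: f:T, g:T. ✓
e: successors {a, d}; ~<>~(q -> p) there: a:T, d:T. ✓
f: successors {c, e, f}; ~<>~(q -> p) there: c:T, e:T, f:T. ✓
g: successors {f}; ~<>~(q -> p) there: f:T. ✓
Satisfying worlds: {a, b, c, d, e, f, g}.

7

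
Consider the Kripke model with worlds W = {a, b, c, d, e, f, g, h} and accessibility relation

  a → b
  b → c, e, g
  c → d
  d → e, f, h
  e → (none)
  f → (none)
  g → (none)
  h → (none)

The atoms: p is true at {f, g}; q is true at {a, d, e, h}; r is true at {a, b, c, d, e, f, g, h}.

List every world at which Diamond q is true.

a: successors {b}; q there: b:F. ✗
b: successors {c, e, g}; q there: c:F, e:T, g:F. ✓
c: successors {d}; q there: d:T. ✓
d: successors {e, f, h}; q there: e:T, f:F, h:T. ✓
e: no successors, so Diamond q fails. ✗
f: no successors, so Diamond q fails. ✗
g: no successors, so Diamond q fails. ✗
h: no successors, so Diamond q fails. ✗

{b, c, d}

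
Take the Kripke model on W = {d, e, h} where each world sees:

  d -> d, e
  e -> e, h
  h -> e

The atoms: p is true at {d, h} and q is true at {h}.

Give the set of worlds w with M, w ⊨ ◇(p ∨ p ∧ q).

d: successors {d, e}; p ∨ p ∧ q there: d:T, e:F. ✓
e: successors {e, h}; p ∨ p ∧ q there: e:F, h:T. ✓
h: successors {e}; p ∨ p ∧ q there: e:F. ✗

{d, e}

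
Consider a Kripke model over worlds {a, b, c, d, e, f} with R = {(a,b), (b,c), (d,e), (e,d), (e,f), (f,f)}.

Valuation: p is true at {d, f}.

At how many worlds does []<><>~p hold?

2

a: successors {b}; <><>~p there: b:F. ✗
b: successors {c}; <><>~p there: c:F. ✗
c: no successors, so []<><>~p holds vacuously. ✓
d: successors {e}; <><>~p there: e:T. ✓
e: successors {d, f}; <><>~p there: d:F, f:F. ✗
f: successors {f}; <><>~p there: f:F. ✗
Satisfying worlds: {c, d}.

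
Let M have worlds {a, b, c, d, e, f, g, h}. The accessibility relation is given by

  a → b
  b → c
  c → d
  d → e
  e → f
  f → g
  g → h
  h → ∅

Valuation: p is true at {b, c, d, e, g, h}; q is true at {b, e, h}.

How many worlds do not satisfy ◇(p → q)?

4

a: successors {b}; p → q there: b:T. ✓
b: successors {c}; p → q there: c:F. ✗
c: successors {d}; p → q there: d:F. ✗
d: successors {e}; p → q there: e:T. ✓
e: successors {f}; p → q there: f:T. ✓
f: successors {g}; p → q there: g:F. ✗
g: successors {h}; p → q there: h:T. ✓
h: no successors, so ◇(p → q) fails. ✗
Satisfying worlds: {a, d, e, g}.
So ◇(p → q) fails at the other 4 worlds.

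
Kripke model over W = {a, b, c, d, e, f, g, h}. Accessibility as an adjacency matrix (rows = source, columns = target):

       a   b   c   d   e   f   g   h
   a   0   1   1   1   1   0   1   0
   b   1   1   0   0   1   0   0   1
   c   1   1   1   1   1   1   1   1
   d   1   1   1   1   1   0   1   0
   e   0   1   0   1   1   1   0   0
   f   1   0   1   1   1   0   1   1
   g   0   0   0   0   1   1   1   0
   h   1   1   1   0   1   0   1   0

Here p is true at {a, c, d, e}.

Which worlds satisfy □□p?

a: successors {b, c, d, e, g}; □p there: b:F, c:F, d:F, e:F, g:F. ✗
b: successors {a, b, e, h}; □p there: a:F, b:F, e:F, h:F. ✗
c: successors {a, b, c, d, e, f, g, h}; □p there: a:F, b:F, c:F, d:F, e:F, f:F, g:F, h:F. ✗
d: successors {a, b, c, d, e, g}; □p there: a:F, b:F, c:F, d:F, e:F, g:F. ✗
e: successors {b, d, e, f}; □p there: b:F, d:F, e:F, f:F. ✗
f: successors {a, c, d, e, g, h}; □p there: a:F, c:F, d:F, e:F, g:F, h:F. ✗
g: successors {e, f, g}; □p there: e:F, f:F, g:F. ✗
h: successors {a, b, c, e, g}; □p there: a:F, b:F, c:F, e:F, g:F. ✗

∅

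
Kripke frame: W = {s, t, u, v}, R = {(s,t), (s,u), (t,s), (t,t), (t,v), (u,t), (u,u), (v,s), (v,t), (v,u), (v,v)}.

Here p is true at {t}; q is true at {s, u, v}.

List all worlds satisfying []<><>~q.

{s, t, u, v}

s: successors {t, u}; <><>~q there: t:T, u:T. ✓
t: successors {s, t, v}; <><>~q there: s:T, t:T, v:T. ✓
u: successors {t, u}; <><>~q there: t:T, u:T. ✓
v: successors {s, t, u, v}; <><>~q there: s:T, t:T, u:T, v:T. ✓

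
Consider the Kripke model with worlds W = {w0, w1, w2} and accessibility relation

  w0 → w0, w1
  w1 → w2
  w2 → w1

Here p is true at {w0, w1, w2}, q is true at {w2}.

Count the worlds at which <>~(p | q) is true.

0

w0: successors {w0, w1}; ~(p | q) there: w0:F, w1:F. ✗
w1: successors {w2}; ~(p | q) there: w2:F. ✗
w2: successors {w1}; ~(p | q) there: w1:F. ✗
Satisfying worlds: ∅.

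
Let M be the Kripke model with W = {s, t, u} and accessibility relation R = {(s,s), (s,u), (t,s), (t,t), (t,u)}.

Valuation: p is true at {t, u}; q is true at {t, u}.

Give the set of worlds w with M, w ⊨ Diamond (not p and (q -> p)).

s: successors {s, u}; not p and (q -> p) there: s:T, u:F. ✓
t: successors {s, t, u}; not p and (q -> p) there: s:T, t:F, u:F. ✓
u: no successors, so Diamond (not p and (q -> p)) fails. ✗

{s, t}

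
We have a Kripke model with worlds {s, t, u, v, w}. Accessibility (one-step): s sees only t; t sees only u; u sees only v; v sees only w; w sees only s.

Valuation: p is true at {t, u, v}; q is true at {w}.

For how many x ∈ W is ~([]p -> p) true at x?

s: []p -> p is F. ✓
t: []p -> p is T. ✗
u: []p -> p is T. ✗
v: []p -> p is T. ✗
w: []p -> p is T. ✗
Satisfying worlds: {s}.

1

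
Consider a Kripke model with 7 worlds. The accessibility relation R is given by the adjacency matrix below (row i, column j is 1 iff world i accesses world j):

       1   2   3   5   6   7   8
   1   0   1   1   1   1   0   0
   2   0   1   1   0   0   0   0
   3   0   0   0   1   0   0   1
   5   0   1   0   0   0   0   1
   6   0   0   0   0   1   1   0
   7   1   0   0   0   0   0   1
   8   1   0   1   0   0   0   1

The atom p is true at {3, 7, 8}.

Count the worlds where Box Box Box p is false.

1: successors {2, 3, 5, 6}; Box Box p there: 2:F, 3:F, 5:F, 6:F. ✗
2: successors {2, 3}; Box Box p there: 2:F, 3:F. ✗
3: successors {5, 8}; Box Box p there: 5:F, 8:F. ✗
5: successors {2, 8}; Box Box p there: 2:F, 8:F. ✗
6: successors {6, 7}; Box Box p there: 6:F, 7:F. ✗
7: successors {1, 8}; Box Box p there: 1:F, 8:F. ✗
8: successors {1, 3, 8}; Box Box p there: 1:F, 3:F, 8:F. ✗
Satisfying worlds: ∅.
So Box Box Box p fails at the other 7 worlds.

7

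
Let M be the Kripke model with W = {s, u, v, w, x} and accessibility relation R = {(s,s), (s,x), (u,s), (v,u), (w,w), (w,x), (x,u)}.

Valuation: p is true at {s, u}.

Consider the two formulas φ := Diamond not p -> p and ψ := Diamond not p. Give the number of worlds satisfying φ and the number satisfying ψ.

For Diamond not p -> p:
s: Diamond not p is T, p is T. ✓
u: Diamond not p is F, p is T. ✓
v: Diamond not p is F, p is F. ✓
w: Diamond not p is T, p is F. ✗
x: Diamond not p is F, p is F. ✓
— 4 worlds.
For Diamond not p:
s: successors {s, x}; not p there: s:F, x:T. ✓
u: successors {s}; not p there: s:F. ✗
v: successors {u}; not p there: u:F. ✗
w: successors {w, x}; not p there: w:T, x:T. ✓
x: successors {u}; not p there: u:F. ✗
— 2 worlds.

4 and 2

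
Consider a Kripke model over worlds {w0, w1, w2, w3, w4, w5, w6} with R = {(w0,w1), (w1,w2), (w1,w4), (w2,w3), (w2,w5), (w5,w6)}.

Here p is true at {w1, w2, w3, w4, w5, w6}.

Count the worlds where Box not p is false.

4

w0: successors {w1}; not p there: w1:F. ✗
w1: successors {w2, w4}; not p there: w2:F, w4:F. ✗
w2: successors {w3, w5}; not p there: w3:F, w5:F. ✗
w3: no successors, so Box not p holds vacuously. ✓
w4: no successors, so Box not p holds vacuously. ✓
w5: successors {w6}; not p there: w6:F. ✗
w6: no successors, so Box not p holds vacuously. ✓
Satisfying worlds: {w3, w4, w6}.
So Box not p fails at the other 4 worlds.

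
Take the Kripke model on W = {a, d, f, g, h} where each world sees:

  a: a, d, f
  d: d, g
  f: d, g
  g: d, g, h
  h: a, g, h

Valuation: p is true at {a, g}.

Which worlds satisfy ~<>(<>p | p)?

∅

a: <>(<>p | p) is T. ✗
d: <>(<>p | p) is T. ✗
f: <>(<>p | p) is T. ✗
g: <>(<>p | p) is T. ✗
h: <>(<>p | p) is T. ✗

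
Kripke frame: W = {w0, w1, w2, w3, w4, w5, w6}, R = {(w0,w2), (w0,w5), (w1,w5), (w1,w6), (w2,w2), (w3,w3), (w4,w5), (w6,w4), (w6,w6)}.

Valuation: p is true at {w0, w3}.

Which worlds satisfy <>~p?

{w0, w1, w2, w4, w6}

w0: successors {w2, w5}; ~p there: w2:T, w5:T. ✓
w1: successors {w5, w6}; ~p there: w5:T, w6:T. ✓
w2: successors {w2}; ~p there: w2:T. ✓
w3: successors {w3}; ~p there: w3:F. ✗
w4: successors {w5}; ~p there: w5:T. ✓
w5: no successors, so <>~p fails. ✗
w6: successors {w4, w6}; ~p there: w4:T, w6:T. ✓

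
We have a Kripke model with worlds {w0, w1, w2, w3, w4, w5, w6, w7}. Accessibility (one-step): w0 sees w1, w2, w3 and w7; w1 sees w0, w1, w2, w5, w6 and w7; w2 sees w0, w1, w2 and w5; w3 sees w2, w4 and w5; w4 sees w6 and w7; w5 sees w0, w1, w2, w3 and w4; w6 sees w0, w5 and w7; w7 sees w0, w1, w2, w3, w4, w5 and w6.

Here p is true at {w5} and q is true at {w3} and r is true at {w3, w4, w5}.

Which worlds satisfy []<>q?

w0: successors {w1, w2, w3, w7}; <>q there: w1:F, w2:F, w3:F, w7:T. ✗
w1: successors {w0, w1, w2, w5, w6, w7}; <>q there: w0:T, w1:F, w2:F, w5:T, w6:F, w7:T. ✗
w2: successors {w0, w1, w2, w5}; <>q there: w0:T, w1:F, w2:F, w5:T. ✗
w3: successors {w2, w4, w5}; <>q there: w2:F, w4:F, w5:T. ✗
w4: successors {w6, w7}; <>q there: w6:F, w7:T. ✗
w5: successors {w0, w1, w2, w3, w4}; <>q there: w0:T, w1:F, w2:F, w3:F, w4:F. ✗
w6: successors {w0, w5, w7}; <>q there: w0:T, w5:T, w7:T. ✓
w7: successors {w0, w1, w2, w3, w4, w5, w6}; <>q there: w0:T, w1:F, w2:F, w3:F, w4:F, w5:T, w6:F. ✗

{w6}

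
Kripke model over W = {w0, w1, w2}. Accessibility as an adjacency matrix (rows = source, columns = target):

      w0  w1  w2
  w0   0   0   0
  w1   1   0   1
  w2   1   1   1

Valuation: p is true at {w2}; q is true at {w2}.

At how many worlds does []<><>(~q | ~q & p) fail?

2

w0: no successors, so []<><>(~q | ~q & p) holds vacuously. ✓
w1: successors {w0, w2}; <><>(~q | ~q & p) there: w0:F, w2:T. ✗
w2: successors {w0, w1, w2}; <><>(~q | ~q & p) there: w0:F, w1:T, w2:T. ✗
Satisfying worlds: {w0}.
So []<><>(~q | ~q & p) fails at the other 2 worlds.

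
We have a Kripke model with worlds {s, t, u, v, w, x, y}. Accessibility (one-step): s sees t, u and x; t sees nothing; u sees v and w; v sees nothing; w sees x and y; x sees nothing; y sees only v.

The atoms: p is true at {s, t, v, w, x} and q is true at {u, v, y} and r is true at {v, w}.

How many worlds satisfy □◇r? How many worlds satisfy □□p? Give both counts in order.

For □◇r:
s: successors {t, u, x}; ◇r there: t:F, u:T, x:F. ✗
t: no successors, so □◇r holds vacuously. ✓
u: successors {v, w}; ◇r there: v:F, w:F. ✗
v: no successors, so □◇r holds vacuously. ✓
w: successors {x, y}; ◇r there: x:F, y:T. ✗
x: no successors, so □◇r holds vacuously. ✓
y: successors {v}; ◇r there: v:F. ✗
— 3 worlds.
For □□p:
s: successors {t, u, x}; □p there: t:T, u:T, x:T. ✓
t: no successors, so □□p holds vacuously. ✓
u: successors {v, w}; □p there: v:T, w:F. ✗
v: no successors, so □□p holds vacuously. ✓
w: successors {x, y}; □p there: x:T, y:T. ✓
x: no successors, so □□p holds vacuously. ✓
y: successors {v}; □p there: v:T. ✓
— 6 worlds.

3 and 6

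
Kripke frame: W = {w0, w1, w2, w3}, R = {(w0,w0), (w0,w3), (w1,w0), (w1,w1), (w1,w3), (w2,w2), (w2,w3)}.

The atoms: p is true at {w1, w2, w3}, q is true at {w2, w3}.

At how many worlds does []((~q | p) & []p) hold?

w0: successors {w0, w3}; (~q | p) & []p there: w0:F, w3:T. ✗
w1: successors {w0, w1, w3}; (~q | p) & []p there: w0:F, w1:F, w3:T. ✗
w2: successors {w2, w3}; (~q | p) & []p there: w2:T, w3:T. ✓
w3: no successors, so []((~q | p) & []p) holds vacuously. ✓
Satisfying worlds: {w2, w3}.

2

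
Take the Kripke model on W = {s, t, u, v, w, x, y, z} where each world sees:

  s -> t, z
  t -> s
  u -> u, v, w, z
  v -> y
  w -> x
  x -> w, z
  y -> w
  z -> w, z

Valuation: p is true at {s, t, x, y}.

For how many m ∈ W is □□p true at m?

s: successors {t, z}; □p there: t:T, z:F. ✗
t: successors {s}; □p there: s:F. ✗
u: successors {u, v, w, z}; □p there: u:F, v:T, w:T, z:F. ✗
v: successors {y}; □p there: y:F. ✗
w: successors {x}; □p there: x:F. ✗
x: successors {w, z}; □p there: w:T, z:F. ✗
y: successors {w}; □p there: w:T. ✓
z: successors {w, z}; □p there: w:T, z:F. ✗
Satisfying worlds: {y}.

1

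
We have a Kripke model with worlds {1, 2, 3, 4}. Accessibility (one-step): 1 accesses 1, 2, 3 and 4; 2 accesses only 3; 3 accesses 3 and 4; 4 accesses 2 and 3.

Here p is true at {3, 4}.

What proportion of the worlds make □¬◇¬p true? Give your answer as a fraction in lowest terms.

1/2

1: successors {1, 2, 3, 4}; ¬◇¬p there: 1:F, 2:T, 3:T, 4:F. ✗
2: successors {3}; ¬◇¬p there: 3:T. ✓
3: successors {3, 4}; ¬◇¬p there: 3:T, 4:F. ✗
4: successors {2, 3}; ¬◇¬p there: 2:T, 3:T. ✓
That's 2 of 4 worlds, so 2/4 = 1/2.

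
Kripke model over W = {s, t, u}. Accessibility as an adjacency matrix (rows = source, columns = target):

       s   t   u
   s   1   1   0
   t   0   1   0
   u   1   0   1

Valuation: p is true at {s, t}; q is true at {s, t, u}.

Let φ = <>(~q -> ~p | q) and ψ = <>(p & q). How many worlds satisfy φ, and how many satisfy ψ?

3 and 3

For <>(~q -> ~p | q):
s: successors {s, t}; ~q -> ~p | q there: s:T, t:T. ✓
t: successors {t}; ~q -> ~p | q there: t:T. ✓
u: successors {s, u}; ~q -> ~p | q there: s:T, u:T. ✓
— 3 worlds.
For <>(p & q):
s: successors {s, t}; p & q there: s:T, t:T. ✓
t: successors {t}; p & q there: t:T. ✓
u: successors {s, u}; p & q there: s:T, u:F. ✓
— 3 worlds.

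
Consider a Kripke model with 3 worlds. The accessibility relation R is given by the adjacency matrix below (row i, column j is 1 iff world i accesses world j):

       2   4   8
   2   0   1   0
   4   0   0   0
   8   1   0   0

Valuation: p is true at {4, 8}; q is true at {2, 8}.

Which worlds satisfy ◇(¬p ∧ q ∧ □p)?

2: successors {4}; ¬p ∧ q ∧ □p there: 4:F. ✗
4: no successors, so ◇(¬p ∧ q ∧ □p) fails. ✗
8: successors {2}; ¬p ∧ q ∧ □p there: 2:T. ✓

{8}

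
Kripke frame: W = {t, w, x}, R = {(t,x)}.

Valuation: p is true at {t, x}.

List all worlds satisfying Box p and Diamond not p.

t: Box p is T, Diamond not p is F. ✗
w: Box p is T, Diamond not p is F. ✗
x: Box p is T, Diamond not p is F. ✗

∅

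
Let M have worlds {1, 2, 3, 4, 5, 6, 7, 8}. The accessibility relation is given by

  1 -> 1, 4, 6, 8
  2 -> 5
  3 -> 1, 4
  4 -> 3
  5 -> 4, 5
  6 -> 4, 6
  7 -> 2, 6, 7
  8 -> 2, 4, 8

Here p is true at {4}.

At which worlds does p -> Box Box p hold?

1: p is F, Box Box p is F. ✓
2: p is F, Box Box p is F. ✓
3: p is F, Box Box p is F. ✓
4: p is T, Box Box p is F. ✗
5: p is F, Box Box p is F. ✓
6: p is F, Box Box p is F. ✓
7: p is F, Box Box p is F. ✓
8: p is F, Box Box p is F. ✓

{1, 2, 3, 5, 6, 7, 8}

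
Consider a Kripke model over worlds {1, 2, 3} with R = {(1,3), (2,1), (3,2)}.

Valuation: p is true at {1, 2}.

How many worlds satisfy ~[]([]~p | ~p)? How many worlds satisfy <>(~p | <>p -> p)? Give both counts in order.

1 and 2

For ~[]([]~p | ~p):
1: []([]~p | ~p) is T. ✗
2: []([]~p | ~p) is T. ✗
3: []([]~p | ~p) is F. ✓
— 1 world.
For <>(~p | <>p -> p):
1: successors {3}; ~p | <>p -> p there: 3:F. ✗
2: successors {1}; ~p | <>p -> p there: 1:T. ✓
3: successors {2}; ~p | <>p -> p there: 2:T. ✓
— 2 worlds.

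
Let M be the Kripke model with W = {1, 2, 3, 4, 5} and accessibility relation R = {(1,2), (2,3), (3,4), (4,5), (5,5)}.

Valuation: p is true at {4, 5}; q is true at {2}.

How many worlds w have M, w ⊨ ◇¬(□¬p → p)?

1: successors {2}; ¬(□¬p → p) there: 2:T. ✓
2: successors {3}; ¬(□¬p → p) there: 3:F. ✗
3: successors {4}; ¬(□¬p → p) there: 4:F. ✗
4: successors {5}; ¬(□¬p → p) there: 5:F. ✗
5: successors {5}; ¬(□¬p → p) there: 5:F. ✗
Satisfying worlds: {1}.

1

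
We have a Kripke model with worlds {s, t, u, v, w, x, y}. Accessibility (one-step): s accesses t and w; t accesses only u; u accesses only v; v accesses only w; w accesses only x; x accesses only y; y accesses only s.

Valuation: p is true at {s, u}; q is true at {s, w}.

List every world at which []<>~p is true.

s: successors {t, w}; <>~p there: t:F, w:T. ✗
t: successors {u}; <>~p there: u:T. ✓
u: successors {v}; <>~p there: v:T. ✓
v: successors {w}; <>~p there: w:T. ✓
w: successors {x}; <>~p there: x:T. ✓
x: successors {y}; <>~p there: y:F. ✗
y: successors {s}; <>~p there: s:T. ✓

{t, u, v, w, y}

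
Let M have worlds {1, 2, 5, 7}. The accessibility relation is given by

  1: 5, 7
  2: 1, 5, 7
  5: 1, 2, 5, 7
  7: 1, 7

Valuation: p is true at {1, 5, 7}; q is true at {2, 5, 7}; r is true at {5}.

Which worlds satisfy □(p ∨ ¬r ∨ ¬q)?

1: successors {5, 7}; p ∨ ¬r ∨ ¬q there: 5:T, 7:T. ✓
2: successors {1, 5, 7}; p ∨ ¬r ∨ ¬q there: 1:T, 5:T, 7:T. ✓
5: successors {1, 2, 5, 7}; p ∨ ¬r ∨ ¬q there: 1:T, 2:T, 5:T, 7:T. ✓
7: successors {1, 7}; p ∨ ¬r ∨ ¬q there: 1:T, 7:T. ✓

{1, 2, 5, 7}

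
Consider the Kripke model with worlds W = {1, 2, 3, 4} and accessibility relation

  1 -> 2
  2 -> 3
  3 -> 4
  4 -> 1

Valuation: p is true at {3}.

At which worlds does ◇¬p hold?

{1, 3, 4}

1: successors {2}; ¬p there: 2:T. ✓
2: successors {3}; ¬p there: 3:F. ✗
3: successors {4}; ¬p there: 4:T. ✓
4: successors {1}; ¬p there: 1:T. ✓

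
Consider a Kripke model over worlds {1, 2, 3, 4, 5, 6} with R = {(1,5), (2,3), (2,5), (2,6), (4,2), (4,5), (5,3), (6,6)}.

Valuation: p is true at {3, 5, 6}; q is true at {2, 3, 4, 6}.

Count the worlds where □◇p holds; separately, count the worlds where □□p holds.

For □◇p:
1: successors {5}; ◇p there: 5:T. ✓
2: successors {3, 5, 6}; ◇p there: 3:F, 5:T, 6:T. ✗
3: no successors, so □◇p holds vacuously. ✓
4: successors {2, 5}; ◇p there: 2:T, 5:T. ✓
5: successors {3}; ◇p there: 3:F. ✗
6: successors {6}; ◇p there: 6:T. ✓
— 4 worlds.
For □□p:
1: successors {5}; □p there: 5:T. ✓
2: successors {3, 5, 6}; □p there: 3:T, 5:T, 6:T. ✓
3: no successors, so □□p holds vacuously. ✓
4: successors {2, 5}; □p there: 2:T, 5:T. ✓
5: successors {3}; □p there: 3:T. ✓
6: successors {6}; □p there: 6:T. ✓
— 6 worlds.

4 and 6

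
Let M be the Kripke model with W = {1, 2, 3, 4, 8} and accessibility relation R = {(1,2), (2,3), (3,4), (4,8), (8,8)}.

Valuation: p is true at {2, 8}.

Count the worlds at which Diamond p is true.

1: successors {2}; p there: 2:T. ✓
2: successors {3}; p there: 3:F. ✗
3: successors {4}; p there: 4:F. ✗
4: successors {8}; p there: 8:T. ✓
8: successors {8}; p there: 8:T. ✓
Satisfying worlds: {1, 4, 8}.

3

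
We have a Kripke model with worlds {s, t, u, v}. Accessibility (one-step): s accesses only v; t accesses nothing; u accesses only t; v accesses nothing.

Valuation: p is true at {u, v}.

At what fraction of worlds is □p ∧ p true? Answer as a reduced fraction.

1/4

s: □p is T, p is F. ✗
t: □p is T, p is F. ✗
u: □p is F, p is T. ✗
v: □p is T, p is T. ✓
That's 1 of 4 worlds, so 1/4.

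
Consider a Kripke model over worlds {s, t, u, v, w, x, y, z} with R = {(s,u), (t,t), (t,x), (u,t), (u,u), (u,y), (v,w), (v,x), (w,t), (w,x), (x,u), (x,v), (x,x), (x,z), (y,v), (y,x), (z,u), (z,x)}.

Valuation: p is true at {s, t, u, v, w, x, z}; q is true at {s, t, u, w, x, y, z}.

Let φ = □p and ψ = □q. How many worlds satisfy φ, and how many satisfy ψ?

7 and 6

For □p:
s: successors {u}; p there: u:T. ✓
t: successors {t, x}; p there: t:T, x:T. ✓
u: successors {t, u, y}; p there: t:T, u:T, y:F. ✗
v: successors {w, x}; p there: w:T, x:T. ✓
w: successors {t, x}; p there: t:T, x:T. ✓
x: successors {u, v, x, z}; p there: u:T, v:T, x:T, z:T. ✓
y: successors {v, x}; p there: v:T, x:T. ✓
z: successors {u, x}; p there: u:T, x:T. ✓
— 7 worlds.
For □q:
s: successors {u}; q there: u:T. ✓
t: successors {t, x}; q there: t:T, x:T. ✓
u: successors {t, u, y}; q there: t:T, u:T, y:T. ✓
v: successors {w, x}; q there: w:T, x:T. ✓
w: successors {t, x}; q there: t:T, x:T. ✓
x: successors {u, v, x, z}; q there: u:T, v:F, x:T, z:T. ✗
y: successors {v, x}; q there: v:F, x:T. ✗
z: successors {u, x}; q there: u:T, x:T. ✓
— 6 worlds.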